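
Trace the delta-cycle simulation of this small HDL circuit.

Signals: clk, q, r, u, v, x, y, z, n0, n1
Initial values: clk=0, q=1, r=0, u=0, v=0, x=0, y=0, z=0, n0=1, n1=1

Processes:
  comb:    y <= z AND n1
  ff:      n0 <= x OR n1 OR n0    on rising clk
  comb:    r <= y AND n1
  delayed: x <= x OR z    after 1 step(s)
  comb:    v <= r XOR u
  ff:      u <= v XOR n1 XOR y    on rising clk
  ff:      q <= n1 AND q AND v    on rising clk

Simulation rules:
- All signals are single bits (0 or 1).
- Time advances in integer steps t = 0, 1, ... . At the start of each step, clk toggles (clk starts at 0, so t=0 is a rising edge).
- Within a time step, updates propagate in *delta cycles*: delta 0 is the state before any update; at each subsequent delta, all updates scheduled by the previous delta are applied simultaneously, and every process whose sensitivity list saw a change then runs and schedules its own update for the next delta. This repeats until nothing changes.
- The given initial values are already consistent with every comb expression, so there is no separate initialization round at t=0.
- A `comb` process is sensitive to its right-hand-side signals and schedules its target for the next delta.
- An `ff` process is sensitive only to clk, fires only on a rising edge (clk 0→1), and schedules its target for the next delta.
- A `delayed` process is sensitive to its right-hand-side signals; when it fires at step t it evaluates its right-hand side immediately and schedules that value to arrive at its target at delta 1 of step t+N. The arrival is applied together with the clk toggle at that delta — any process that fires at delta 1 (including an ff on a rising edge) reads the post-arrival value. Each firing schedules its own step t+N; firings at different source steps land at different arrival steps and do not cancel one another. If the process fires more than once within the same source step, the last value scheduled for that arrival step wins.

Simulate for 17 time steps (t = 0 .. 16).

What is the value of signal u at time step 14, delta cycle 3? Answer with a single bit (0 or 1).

0

t0.Δ0 clk=0 u=0 q=1 n0=1 y=0 x=0 v=0 z=0 r=0 n1=1
t0.Δ1 clk=1 u=0 q=1 n0=1 y=0 x=0 v=0 z=0 r=0 n1=1
t0.Δ2 clk=1 u=1 q=0 n0=1 y=0 x=0 v=0 z=0 r=0 n1=1
t0.Δ3 clk=1 u=1 q=0 n0=1 y=0 x=0 v=1 z=0 r=0 n1=1
t1.Δ0 clk=1 u=1 q=0 n0=1 y=0 x=0 v=1 z=0 r=0 n1=1
t1.Δ1 clk=0 u=1 q=0 n0=1 y=0 x=0 v=1 z=0 r=0 n1=1
t2.Δ0 clk=0 u=1 q=0 n0=1 y=0 x=0 v=1 z=0 r=0 n1=1
t2.Δ1 clk=1 u=1 q=0 n0=1 y=0 x=0 v=1 z=0 r=0 n1=1
t2.Δ2 clk=1 u=0 q=0 n0=1 y=0 x=0 v=1 z=0 r=0 n1=1
t2.Δ3 clk=1 u=0 q=0 n0=1 y=0 x=0 v=0 z=0 r=0 n1=1
t3.Δ0 clk=1 u=0 q=0 n0=1 y=0 x=0 v=0 z=0 r=0 n1=1
t3.Δ1 clk=0 u=0 q=0 n0=1 y=0 x=0 v=0 z=0 r=0 n1=1
t4.Δ0 clk=0 u=0 q=0 n0=1 y=0 x=0 v=0 z=0 r=0 n1=1
t4.Δ1 clk=1 u=0 q=0 n0=1 y=0 x=0 v=0 z=0 r=0 n1=1
t4.Δ2 clk=1 u=1 q=0 n0=1 y=0 x=0 v=0 z=0 r=0 n1=1
t4.Δ3 clk=1 u=1 q=0 n0=1 y=0 x=0 v=1 z=0 r=0 n1=1
t5.Δ0 clk=1 u=1 q=0 n0=1 y=0 x=0 v=1 z=0 r=0 n1=1
t5.Δ1 clk=0 u=1 q=0 n0=1 y=0 x=0 v=1 z=0 r=0 n1=1
t6.Δ0 clk=0 u=1 q=0 n0=1 y=0 x=0 v=1 z=0 r=0 n1=1
t6.Δ1 clk=1 u=1 q=0 n0=1 y=0 x=0 v=1 z=0 r=0 n1=1
t6.Δ2 clk=1 u=0 q=0 n0=1 y=0 x=0 v=1 z=0 r=0 n1=1
t6.Δ3 clk=1 u=0 q=0 n0=1 y=0 x=0 v=0 z=0 r=0 n1=1
t7.Δ0 clk=1 u=0 q=0 n0=1 y=0 x=0 v=0 z=0 r=0 n1=1
t7.Δ1 clk=0 u=0 q=0 n0=1 y=0 x=0 v=0 z=0 r=0 n1=1
t8.Δ0 clk=0 u=0 q=0 n0=1 y=0 x=0 v=0 z=0 r=0 n1=1
t8.Δ1 clk=1 u=0 q=0 n0=1 y=0 x=0 v=0 z=0 r=0 n1=1
t8.Δ2 clk=1 u=1 q=0 n0=1 y=0 x=0 v=0 z=0 r=0 n1=1
t8.Δ3 clk=1 u=1 q=0 n0=1 y=0 x=0 v=1 z=0 r=0 n1=1
t9.Δ0 clk=1 u=1 q=0 n0=1 y=0 x=0 v=1 z=0 r=0 n1=1
t9.Δ1 clk=0 u=1 q=0 n0=1 y=0 x=0 v=1 z=0 r=0 n1=1
t10.Δ0 clk=0 u=1 q=0 n0=1 y=0 x=0 v=1 z=0 r=0 n1=1
t10.Δ1 clk=1 u=1 q=0 n0=1 y=0 x=0 v=1 z=0 r=0 n1=1
t10.Δ2 clk=1 u=0 q=0 n0=1 y=0 x=0 v=1 z=0 r=0 n1=1
t10.Δ3 clk=1 u=0 q=0 n0=1 y=0 x=0 v=0 z=0 r=0 n1=1
t11.Δ0 clk=1 u=0 q=0 n0=1 y=0 x=0 v=0 z=0 r=0 n1=1
t11.Δ1 clk=0 u=0 q=0 n0=1 y=0 x=0 v=0 z=0 r=0 n1=1
t12.Δ0 clk=0 u=0 q=0 n0=1 y=0 x=0 v=0 z=0 r=0 n1=1
t12.Δ1 clk=1 u=0 q=0 n0=1 y=0 x=0 v=0 z=0 r=0 n1=1
t12.Δ2 clk=1 u=1 q=0 n0=1 y=0 x=0 v=0 z=0 r=0 n1=1
t12.Δ3 clk=1 u=1 q=0 n0=1 y=0 x=0 v=1 z=0 r=0 n1=1
t13.Δ0 clk=1 u=1 q=0 n0=1 y=0 x=0 v=1 z=0 r=0 n1=1
t13.Δ1 clk=0 u=1 q=0 n0=1 y=0 x=0 v=1 z=0 r=0 n1=1
t14.Δ0 clk=0 u=1 q=0 n0=1 y=0 x=0 v=1 z=0 r=0 n1=1
t14.Δ1 clk=1 u=1 q=0 n0=1 y=0 x=0 v=1 z=0 r=0 n1=1
t14.Δ2 clk=1 u=0 q=0 n0=1 y=0 x=0 v=1 z=0 r=0 n1=1
t14.Δ3 clk=1 u=0 q=0 n0=1 y=0 x=0 v=0 z=0 r=0 n1=1
t15.Δ0 clk=1 u=0 q=0 n0=1 y=0 x=0 v=0 z=0 r=0 n1=1
t15.Δ1 clk=0 u=0 q=0 n0=1 y=0 x=0 v=0 z=0 r=0 n1=1
t16.Δ0 clk=0 u=0 q=0 n0=1 y=0 x=0 v=0 z=0 r=0 n1=1
t16.Δ1 clk=1 u=0 q=0 n0=1 y=0 x=0 v=0 z=0 r=0 n1=1
t16.Δ2 clk=1 u=1 q=0 n0=1 y=0 x=0 v=0 z=0 r=0 n1=1
t16.Δ3 clk=1 u=1 q=0 n0=1 y=0 x=0 v=1 z=0 r=0 n1=1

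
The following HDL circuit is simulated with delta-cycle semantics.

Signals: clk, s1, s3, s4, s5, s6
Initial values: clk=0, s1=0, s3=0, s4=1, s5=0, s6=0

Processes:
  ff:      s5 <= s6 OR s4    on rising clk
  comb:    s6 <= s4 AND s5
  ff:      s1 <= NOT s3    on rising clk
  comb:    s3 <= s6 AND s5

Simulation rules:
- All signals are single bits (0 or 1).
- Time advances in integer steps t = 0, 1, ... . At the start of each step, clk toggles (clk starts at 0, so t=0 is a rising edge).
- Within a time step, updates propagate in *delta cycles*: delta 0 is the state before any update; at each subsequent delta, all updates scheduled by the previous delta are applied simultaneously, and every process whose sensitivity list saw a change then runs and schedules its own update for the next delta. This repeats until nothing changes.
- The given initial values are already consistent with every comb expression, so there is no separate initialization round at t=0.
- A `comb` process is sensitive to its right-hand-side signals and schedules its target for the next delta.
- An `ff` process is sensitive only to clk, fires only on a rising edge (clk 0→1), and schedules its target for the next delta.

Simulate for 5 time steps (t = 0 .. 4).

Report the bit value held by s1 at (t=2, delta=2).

0

[bits: s3,clk,s1,s5,s6,s4]
t=0: Δ0=000001 Δ1=010001 Δ2=011101 Δ3=011111 Δ4=111111 | 4Δ
t=1: Δ0=111111 Δ1=101111 | 1Δ
t=2: Δ0=101111 Δ1=111111 Δ2=110111 | 2Δ
t=3: Δ0=110111 Δ1=100111 | 1Δ
t=4: Δ0=100111 Δ1=110111 | 1Δ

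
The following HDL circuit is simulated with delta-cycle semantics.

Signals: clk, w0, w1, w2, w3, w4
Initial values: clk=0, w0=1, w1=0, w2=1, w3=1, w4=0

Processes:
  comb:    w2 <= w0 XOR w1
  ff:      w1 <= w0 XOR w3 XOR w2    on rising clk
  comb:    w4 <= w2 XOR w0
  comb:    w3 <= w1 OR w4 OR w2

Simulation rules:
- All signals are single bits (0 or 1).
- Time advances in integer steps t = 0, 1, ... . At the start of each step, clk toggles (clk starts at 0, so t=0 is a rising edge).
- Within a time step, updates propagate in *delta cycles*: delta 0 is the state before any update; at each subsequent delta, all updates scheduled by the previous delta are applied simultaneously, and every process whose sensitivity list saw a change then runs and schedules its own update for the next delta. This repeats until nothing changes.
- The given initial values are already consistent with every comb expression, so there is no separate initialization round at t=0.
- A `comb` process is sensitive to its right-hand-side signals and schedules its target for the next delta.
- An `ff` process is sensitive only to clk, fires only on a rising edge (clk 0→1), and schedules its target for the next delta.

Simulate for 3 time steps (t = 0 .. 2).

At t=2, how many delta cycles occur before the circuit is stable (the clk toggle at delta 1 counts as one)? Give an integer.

4

t0.Δ0 w4=0 w2=1 w0=1 w1=0 clk=0 w3=1
t0.Δ1 w4=0 w2=1 w0=1 w1=0 clk=1 w3=1
t0.Δ2 w4=0 w2=1 w0=1 w1=1 clk=1 w3=1
t0.Δ3 w4=0 w2=0 w0=1 w1=1 clk=1 w3=1
t0.Δ4 w4=1 w2=0 w0=1 w1=1 clk=1 w3=1
t1.Δ0 w4=1 w2=0 w0=1 w1=1 clk=1 w3=1
t1.Δ1 w4=1 w2=0 w0=1 w1=1 clk=0 w3=1
t2.Δ0 w4=1 w2=0 w0=1 w1=1 clk=0 w3=1
t2.Δ1 w4=1 w2=0 w0=1 w1=1 clk=1 w3=1
t2.Δ2 w4=1 w2=0 w0=1 w1=0 clk=1 w3=1
t2.Δ3 w4=1 w2=1 w0=1 w1=0 clk=1 w3=1
t2.Δ4 w4=0 w2=1 w0=1 w1=0 clk=1 w3=1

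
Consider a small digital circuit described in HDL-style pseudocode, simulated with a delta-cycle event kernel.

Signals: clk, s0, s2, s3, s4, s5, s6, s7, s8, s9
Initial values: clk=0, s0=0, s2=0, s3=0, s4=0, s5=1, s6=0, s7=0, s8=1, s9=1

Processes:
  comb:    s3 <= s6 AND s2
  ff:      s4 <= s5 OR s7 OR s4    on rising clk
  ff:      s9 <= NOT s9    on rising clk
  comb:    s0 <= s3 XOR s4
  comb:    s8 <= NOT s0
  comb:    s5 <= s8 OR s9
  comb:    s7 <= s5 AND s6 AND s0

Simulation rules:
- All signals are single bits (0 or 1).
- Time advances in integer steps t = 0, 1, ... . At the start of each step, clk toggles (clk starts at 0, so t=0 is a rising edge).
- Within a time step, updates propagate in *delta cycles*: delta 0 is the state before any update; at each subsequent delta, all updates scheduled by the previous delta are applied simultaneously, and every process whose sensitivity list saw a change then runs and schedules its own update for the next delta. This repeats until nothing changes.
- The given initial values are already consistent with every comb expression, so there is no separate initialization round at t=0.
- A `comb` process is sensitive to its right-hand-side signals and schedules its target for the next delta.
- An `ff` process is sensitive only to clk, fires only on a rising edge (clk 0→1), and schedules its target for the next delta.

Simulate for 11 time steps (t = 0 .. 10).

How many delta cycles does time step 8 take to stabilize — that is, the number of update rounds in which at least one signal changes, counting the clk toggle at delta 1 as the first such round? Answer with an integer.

3

t=0 Δ0: s9=1 s8=1 s4=0 s7=0 s5=1 s2=0 clk=0 s0=0 s6=0 s3=0
  Δ1: clk:0→1
  Δ2: s9:1→0, s4:0→1
  Δ3: s0:0→1
  Δ4: s8:1→0
  Δ5: s5:1→0
  (5Δ to stable)
t=1 Δ0: s9=0 s8=0 s4=1 s7=0 s5=0 s2=0 clk=1 s0=1 s6=0 s3=0
  Δ1: clk:1→0
  (1Δ to stable)
t=2 Δ0: s9=0 s8=0 s4=1 s7=0 s5=0 s2=0 clk=0 s0=1 s6=0 s3=0
  Δ1: clk:0→1
  Δ2: s9:0→1
  Δ3: s5:0→1
  (3Δ to stable)
t=3 Δ0: s9=1 s8=0 s4=1 s7=0 s5=1 s2=0 clk=1 s0=1 s6=0 s3=0
  Δ1: clk:1→0
  (1Δ to stable)
t=4 Δ0: s9=1 s8=0 s4=1 s7=0 s5=1 s2=0 clk=0 s0=1 s6=0 s3=0
  Δ1: clk:0→1
  Δ2: s9:1→0
  Δ3: s5:1→0
  (3Δ to stable)
t=5 Δ0: s9=0 s8=0 s4=1 s7=0 s5=0 s2=0 clk=1 s0=1 s6=0 s3=0
  Δ1: clk:1→0
  (1Δ to stable)
t=6 Δ0: s9=0 s8=0 s4=1 s7=0 s5=0 s2=0 clk=0 s0=1 s6=0 s3=0
  Δ1: clk:0→1
  Δ2: s9:0→1
  Δ3: s5:0→1
  (3Δ to stable)
t=7 Δ0: s9=1 s8=0 s4=1 s7=0 s5=1 s2=0 clk=1 s0=1 s6=0 s3=0
  Δ1: clk:1→0
  (1Δ to stable)
t=8 Δ0: s9=1 s8=0 s4=1 s7=0 s5=1 s2=0 clk=0 s0=1 s6=0 s3=0
  Δ1: clk:0→1
  Δ2: s9:1→0
  Δ3: s5:1→0
  (3Δ to stable)
t=9 Δ0: s9=0 s8=0 s4=1 s7=0 s5=0 s2=0 clk=1 s0=1 s6=0 s3=0
  Δ1: clk:1→0
  (1Δ to stable)
t=10 Δ0: s9=0 s8=0 s4=1 s7=0 s5=0 s2=0 clk=0 s0=1 s6=0 s3=0
  Δ1: clk:0→1
  Δ2: s9:0→1
  Δ3: s5:0→1
  (3Δ to stable)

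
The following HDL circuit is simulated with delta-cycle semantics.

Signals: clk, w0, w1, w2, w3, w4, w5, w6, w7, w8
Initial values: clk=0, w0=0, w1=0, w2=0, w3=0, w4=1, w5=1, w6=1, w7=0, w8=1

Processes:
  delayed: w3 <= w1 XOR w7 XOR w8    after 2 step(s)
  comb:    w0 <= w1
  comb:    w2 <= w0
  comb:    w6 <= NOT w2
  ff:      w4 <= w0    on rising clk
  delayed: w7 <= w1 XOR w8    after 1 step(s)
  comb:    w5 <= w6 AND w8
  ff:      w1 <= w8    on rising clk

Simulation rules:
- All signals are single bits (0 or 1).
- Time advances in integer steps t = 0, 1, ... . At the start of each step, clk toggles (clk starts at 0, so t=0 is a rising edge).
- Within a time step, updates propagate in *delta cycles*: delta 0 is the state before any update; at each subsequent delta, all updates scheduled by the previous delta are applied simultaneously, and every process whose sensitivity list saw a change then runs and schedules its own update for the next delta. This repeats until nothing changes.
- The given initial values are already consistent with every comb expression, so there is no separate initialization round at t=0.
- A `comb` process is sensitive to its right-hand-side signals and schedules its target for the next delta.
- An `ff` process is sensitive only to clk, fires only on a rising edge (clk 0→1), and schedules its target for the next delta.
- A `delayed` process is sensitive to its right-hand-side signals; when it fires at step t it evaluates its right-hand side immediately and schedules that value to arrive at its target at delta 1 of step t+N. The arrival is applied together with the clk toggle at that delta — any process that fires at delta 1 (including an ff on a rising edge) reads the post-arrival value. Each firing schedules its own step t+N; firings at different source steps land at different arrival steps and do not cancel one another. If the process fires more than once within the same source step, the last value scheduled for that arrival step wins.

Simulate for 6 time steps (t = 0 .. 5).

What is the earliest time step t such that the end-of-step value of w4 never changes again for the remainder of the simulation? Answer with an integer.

2

t0.Δ0 w2=0 w8=1 w3=0 clk=0 w1=0 w0=0 w6=1 w4=1 w5=1 w7=0
t0.Δ1 w2=0 w8=1 w3=0 clk=1 w1=0 w0=0 w6=1 w4=1 w5=1 w7=0
t0.Δ2 w2=0 w8=1 w3=0 clk=1 w1=1 w0=0 w6=1 w4=0 w5=1 w7=0
t0.Δ3 w2=0 w8=1 w3=0 clk=1 w1=1 w0=1 w6=1 w4=0 w5=1 w7=0
t0.Δ4 w2=1 w8=1 w3=0 clk=1 w1=1 w0=1 w6=1 w4=0 w5=1 w7=0
t0.Δ5 w2=1 w8=1 w3=0 clk=1 w1=1 w0=1 w6=0 w4=0 w5=1 w7=0
t0.Δ6 w2=1 w8=1 w3=0 clk=1 w1=1 w0=1 w6=0 w4=0 w5=0 w7=0
t1.Δ0 w2=1 w8=1 w3=0 clk=1 w1=1 w0=1 w6=0 w4=0 w5=0 w7=0
t1.Δ1 w2=1 w8=1 w3=0 clk=0 w1=1 w0=1 w6=0 w4=0 w5=0 w7=0
t2.Δ0 w2=1 w8=1 w3=0 clk=0 w1=1 w0=1 w6=0 w4=0 w5=0 w7=0
t2.Δ1 w2=1 w8=1 w3=0 clk=1 w1=1 w0=1 w6=0 w4=0 w5=0 w7=0
t2.Δ2 w2=1 w8=1 w3=0 clk=1 w1=1 w0=1 w6=0 w4=1 w5=0 w7=0
t3.Δ0 w2=1 w8=1 w3=0 clk=1 w1=1 w0=1 w6=0 w4=1 w5=0 w7=0
t3.Δ1 w2=1 w8=1 w3=0 clk=0 w1=1 w0=1 w6=0 w4=1 w5=0 w7=0
t4.Δ0 w2=1 w8=1 w3=0 clk=0 w1=1 w0=1 w6=0 w4=1 w5=0 w7=0
t4.Δ1 w2=1 w8=1 w3=0 clk=1 w1=1 w0=1 w6=0 w4=1 w5=0 w7=0
t5.Δ0 w2=1 w8=1 w3=0 clk=1 w1=1 w0=1 w6=0 w4=1 w5=0 w7=0
t5.Δ1 w2=1 w8=1 w3=0 clk=0 w1=1 w0=1 w6=0 w4=1 w5=0 w7=0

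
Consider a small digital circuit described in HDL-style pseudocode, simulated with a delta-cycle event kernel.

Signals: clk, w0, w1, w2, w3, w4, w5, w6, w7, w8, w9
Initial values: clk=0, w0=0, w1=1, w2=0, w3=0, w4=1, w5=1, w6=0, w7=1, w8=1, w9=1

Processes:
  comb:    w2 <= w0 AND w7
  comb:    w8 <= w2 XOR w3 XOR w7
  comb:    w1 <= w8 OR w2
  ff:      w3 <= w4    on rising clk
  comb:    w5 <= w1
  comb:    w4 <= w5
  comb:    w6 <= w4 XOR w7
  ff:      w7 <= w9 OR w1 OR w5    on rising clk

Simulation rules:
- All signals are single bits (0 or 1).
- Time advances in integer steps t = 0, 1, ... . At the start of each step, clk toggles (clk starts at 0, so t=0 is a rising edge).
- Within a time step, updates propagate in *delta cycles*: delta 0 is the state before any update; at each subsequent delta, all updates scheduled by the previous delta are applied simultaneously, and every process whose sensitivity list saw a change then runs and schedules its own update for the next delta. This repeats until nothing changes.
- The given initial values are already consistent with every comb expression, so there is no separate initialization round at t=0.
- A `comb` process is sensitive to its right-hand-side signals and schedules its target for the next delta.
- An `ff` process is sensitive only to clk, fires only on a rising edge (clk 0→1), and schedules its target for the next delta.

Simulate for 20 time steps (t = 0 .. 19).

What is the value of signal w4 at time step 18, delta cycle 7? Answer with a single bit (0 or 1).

1

[bits: w1,w2,w7,w5,w4,w0,w6,w9,w3,clk,w8]
t=0: Δ0=10111001001 Δ1=10111001011 Δ2=10111001111 Δ3=10111001110 Δ4=00111001110 Δ5=00101001110 Δ6=00100001110 Δ7=00100011110 | 7Δ
t=1: Δ0=00100011110 Δ1=00100011100 | 1Δ
t=2: Δ0=00100011100 Δ1=00100011110 Δ2=00100011010 Δ3=00100011011 Δ4=10100011011 Δ5=10110011011 Δ6=10111011011 Δ7=10111001011 | 7Δ
t=3: Δ0=10111001011 Δ1=10111001001 | 1Δ
t=4: Δ0=10111001001 Δ1=10111001011 Δ2=10111001111 Δ3=10111001110 Δ4=00111001110 Δ5=00101001110 Δ6=00100001110 Δ7=00100011110 | 7Δ
t=5: Δ0=00100011110 Δ1=00100011100 | 1Δ
t=6: Δ0=00100011100 Δ1=00100011110 Δ2=00100011010 Δ3=00100011011 Δ4=10100011011 Δ5=10110011011 Δ6=10111011011 Δ7=10111001011 | 7Δ
t=7: Δ0=10111001011 Δ1=10111001001 | 1Δ
t=8: Δ0=10111001001 Δ1=10111001011 Δ2=10111001111 Δ3=10111001110 Δ4=00111001110 Δ5=00101001110 Δ6=00100001110 Δ7=00100011110 | 7Δ
t=9: Δ0=00100011110 Δ1=00100011100 | 1Δ
t=10: Δ0=00100011100 Δ1=00100011110 Δ2=00100011010 Δ3=00100011011 Δ4=10100011011 Δ5=10110011011 Δ6=10111011011 Δ7=10111001011 | 7Δ
t=11: Δ0=10111001011 Δ1=10111001001 | 1Δ
t=12: Δ0=10111001001 Δ1=10111001011 Δ2=10111001111 Δ3=10111001110 Δ4=00111001110 Δ5=00101001110 Δ6=00100001110 Δ7=00100011110 | 7Δ
t=13: Δ0=00100011110 Δ1=00100011100 | 1Δ
t=14: Δ0=00100011100 Δ1=00100011110 Δ2=00100011010 Δ3=00100011011 Δ4=10100011011 Δ5=10110011011 Δ6=10111011011 Δ7=10111001011 | 7Δ
t=15: Δ0=10111001011 Δ1=10111001001 | 1Δ
t=16: Δ0=10111001001 Δ1=10111001011 Δ2=10111001111 Δ3=10111001110 Δ4=00111001110 Δ5=00101001110 Δ6=00100001110 Δ7=00100011110 | 7Δ
t=17: Δ0=00100011110 Δ1=00100011100 | 1Δ
t=18: Δ0=00100011100 Δ1=00100011110 Δ2=00100011010 Δ3=00100011011 Δ4=10100011011 Δ5=10110011011 Δ6=10111011011 Δ7=10111001011 | 7Δ
t=19: Δ0=10111001011 Δ1=10111001001 | 1Δ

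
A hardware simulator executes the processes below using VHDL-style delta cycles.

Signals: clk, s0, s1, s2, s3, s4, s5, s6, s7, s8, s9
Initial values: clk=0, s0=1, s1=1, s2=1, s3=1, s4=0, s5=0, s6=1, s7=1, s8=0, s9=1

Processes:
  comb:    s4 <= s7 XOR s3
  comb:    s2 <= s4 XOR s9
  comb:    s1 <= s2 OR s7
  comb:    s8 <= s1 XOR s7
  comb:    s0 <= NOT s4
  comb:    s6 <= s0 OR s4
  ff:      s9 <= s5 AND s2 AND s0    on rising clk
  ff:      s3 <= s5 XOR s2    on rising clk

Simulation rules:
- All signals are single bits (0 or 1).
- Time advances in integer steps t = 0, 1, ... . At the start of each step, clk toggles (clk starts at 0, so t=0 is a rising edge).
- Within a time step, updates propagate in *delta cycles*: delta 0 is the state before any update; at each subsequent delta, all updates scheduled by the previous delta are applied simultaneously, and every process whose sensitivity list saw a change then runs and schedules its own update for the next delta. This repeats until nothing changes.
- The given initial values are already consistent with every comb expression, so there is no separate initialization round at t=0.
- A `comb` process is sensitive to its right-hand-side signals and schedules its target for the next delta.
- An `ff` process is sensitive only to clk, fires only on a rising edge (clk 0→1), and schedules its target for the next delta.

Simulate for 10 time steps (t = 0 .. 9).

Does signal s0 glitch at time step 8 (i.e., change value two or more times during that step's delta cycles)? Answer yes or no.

[bits: clk,s7,s1,s8,s9,s0,s6,s3,s5,s2,s4]
t=0: Δ0=01101111010 Δ1=11101111010 Δ2=11100111010 Δ3=11100111000 | 3Δ
t=1: Δ0=11100111000 Δ1=01100111000 | 1Δ
t=2: Δ0=01100111000 Δ1=11100111000 Δ2=11100110000 Δ3=11100110001 Δ4=11100010011 | 4Δ
t=3: Δ0=11100010011 Δ1=01100010011 | 1Δ
t=4: Δ0=01100010011 Δ1=11100010011 Δ2=11100011011 Δ3=11100011010 Δ4=11100101000 Δ5=11100111000 | 5Δ
t=5: Δ0=11100111000 Δ1=01100111000 | 1Δ
t=6: Δ0=01100111000 Δ1=11100111000 Δ2=11100110000 Δ3=11100110001 Δ4=11100010011 | 4Δ
t=7: Δ0=11100010011 Δ1=01100010011 | 1Δ
t=8: Δ0=01100010011 Δ1=11100010011 Δ2=11100011011 Δ3=11100011010 Δ4=11100101000 Δ5=11100111000 | 5Δ
t=9: Δ0=11100111000 Δ1=01100111000 | 1Δ

no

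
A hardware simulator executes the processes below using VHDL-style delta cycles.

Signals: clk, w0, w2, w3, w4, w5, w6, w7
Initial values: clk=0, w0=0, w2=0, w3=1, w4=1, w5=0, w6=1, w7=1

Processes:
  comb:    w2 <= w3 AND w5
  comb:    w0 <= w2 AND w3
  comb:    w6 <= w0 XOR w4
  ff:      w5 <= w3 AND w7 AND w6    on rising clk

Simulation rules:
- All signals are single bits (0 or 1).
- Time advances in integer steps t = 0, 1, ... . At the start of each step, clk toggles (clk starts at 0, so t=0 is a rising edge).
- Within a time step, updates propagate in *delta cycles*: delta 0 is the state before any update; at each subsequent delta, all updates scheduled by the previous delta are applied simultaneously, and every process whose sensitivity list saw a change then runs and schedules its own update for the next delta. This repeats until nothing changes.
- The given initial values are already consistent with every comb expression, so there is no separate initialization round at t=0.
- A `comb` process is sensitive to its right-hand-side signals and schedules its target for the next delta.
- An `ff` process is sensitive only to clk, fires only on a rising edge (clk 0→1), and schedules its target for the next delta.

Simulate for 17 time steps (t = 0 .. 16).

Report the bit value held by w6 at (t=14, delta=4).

t=0 Δ0: w2=0 clk=0 w7=1 w0=0 w5=0 w4=1 w6=1 w3=1
  Δ1: clk:0→1
  Δ2: w5:0→1
  Δ3: w2:0→1
  Δ4: w0:0→1
  Δ5: w6:1→0
  (5Δ to stable)
t=1 Δ0: w2=1 clk=1 w7=1 w0=1 w5=1 w4=1 w6=0 w3=1
  Δ1: clk:1→0
  (1Δ to stable)
t=2 Δ0: w2=1 clk=0 w7=1 w0=1 w5=1 w4=1 w6=0 w3=1
  Δ1: clk:0→1
  Δ2: w5:1→0
  Δ3: w2:1→0
  Δ4: w0:1→0
  Δ5: w6:0→1
  (5Δ to stable)
t=3 Δ0: w2=0 clk=1 w7=1 w0=0 w5=0 w4=1 w6=1 w3=1
  Δ1: clk:1→0
  (1Δ to stable)
t=4 Δ0: w2=0 clk=0 w7=1 w0=0 w5=0 w4=1 w6=1 w3=1
  Δ1: clk:0→1
  Δ2: w5:0→1
  Δ3: w2:0→1
  Δ4: w0:0→1
  Δ5: w6:1→0
  (5Δ to stable)
t=5 Δ0: w2=1 clk=1 w7=1 w0=1 w5=1 w4=1 w6=0 w3=1
  Δ1: clk:1→0
  (1Δ to stable)
t=6 Δ0: w2=1 clk=0 w7=1 w0=1 w5=1 w4=1 w6=0 w3=1
  Δ1: clk:0→1
  Δ2: w5:1→0
  Δ3: w2:1→0
  Δ4: w0:1→0
  Δ5: w6:0→1
  (5Δ to stable)
t=7 Δ0: w2=0 clk=1 w7=1 w0=0 w5=0 w4=1 w6=1 w3=1
  Δ1: clk:1→0
  (1Δ to stable)
t=8 Δ0: w2=0 clk=0 w7=1 w0=0 w5=0 w4=1 w6=1 w3=1
  Δ1: clk:0→1
  Δ2: w5:0→1
  Δ3: w2:0→1
  Δ4: w0:0→1
  Δ5: w6:1→0
  (5Δ to stable)
t=9 Δ0: w2=1 clk=1 w7=1 w0=1 w5=1 w4=1 w6=0 w3=1
  Δ1: clk:1→0
  (1Δ to stable)
t=10 Δ0: w2=1 clk=0 w7=1 w0=1 w5=1 w4=1 w6=0 w3=1
  Δ1: clk:0→1
  Δ2: w5:1→0
  Δ3: w2:1→0
  Δ4: w0:1→0
  Δ5: w6:0→1
  (5Δ to stable)
t=11 Δ0: w2=0 clk=1 w7=1 w0=0 w5=0 w4=1 w6=1 w3=1
  Δ1: clk:1→0
  (1Δ to stable)
t=12 Δ0: w2=0 clk=0 w7=1 w0=0 w5=0 w4=1 w6=1 w3=1
  Δ1: clk:0→1
  Δ2: w5:0→1
  Δ3: w2:0→1
  Δ4: w0:0→1
  Δ5: w6:1→0
  (5Δ to stable)
t=13 Δ0: w2=1 clk=1 w7=1 w0=1 w5=1 w4=1 w6=0 w3=1
  Δ1: clk:1→0
  (1Δ to stable)
t=14 Δ0: w2=1 clk=0 w7=1 w0=1 w5=1 w4=1 w6=0 w3=1
  Δ1: clk:0→1
  Δ2: w5:1→0
  Δ3: w2:1→0
  Δ4: w0:1→0
  Δ5: w6:0→1
  (5Δ to stable)
t=15 Δ0: w2=0 clk=1 w7=1 w0=0 w5=0 w4=1 w6=1 w3=1
  Δ1: clk:1→0
  (1Δ to stable)
t=16 Δ0: w2=0 clk=0 w7=1 w0=0 w5=0 w4=1 w6=1 w3=1
  Δ1: clk:0→1
  Δ2: w5:0→1
  Δ3: w2:0→1
  Δ4: w0:0→1
  Δ5: w6:1→0
  (5Δ to stable)

0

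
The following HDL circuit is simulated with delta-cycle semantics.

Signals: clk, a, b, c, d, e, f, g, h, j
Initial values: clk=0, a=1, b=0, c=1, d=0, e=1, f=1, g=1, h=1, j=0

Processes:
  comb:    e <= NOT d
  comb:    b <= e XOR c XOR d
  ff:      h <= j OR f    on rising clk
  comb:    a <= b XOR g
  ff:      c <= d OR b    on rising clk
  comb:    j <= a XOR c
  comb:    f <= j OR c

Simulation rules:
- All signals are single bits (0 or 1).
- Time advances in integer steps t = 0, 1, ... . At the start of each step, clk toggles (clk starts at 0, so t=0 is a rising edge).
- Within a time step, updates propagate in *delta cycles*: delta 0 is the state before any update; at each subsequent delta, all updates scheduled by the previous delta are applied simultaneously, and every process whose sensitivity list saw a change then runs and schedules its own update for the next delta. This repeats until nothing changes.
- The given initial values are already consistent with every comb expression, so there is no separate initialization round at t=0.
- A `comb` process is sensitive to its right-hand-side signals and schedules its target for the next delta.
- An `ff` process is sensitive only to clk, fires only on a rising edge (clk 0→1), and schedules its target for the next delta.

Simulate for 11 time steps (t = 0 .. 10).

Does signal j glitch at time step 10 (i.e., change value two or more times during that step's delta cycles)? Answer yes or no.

yes

[bits: d,h,f,c,b,clk,e,g,a,j]
t=0: Δ0=0111001110 Δ1=0111011110 Δ2=0110011110 Δ3=0100111111 Δ4=0110111101 Δ5=0110111100 Δ6=0100111100 | 6Δ
t=1: Δ0=0100111100 Δ1=0100101100 | 1Δ
t=2: Δ0=0100101100 Δ1=0100111100 Δ2=0001111100 Δ3=0011011101 Δ4=0011011111 Δ5=0011011110 | 5Δ
t=3: Δ0=0011011110 Δ1=0011001110 | 1Δ
t=4: Δ0=0011001110 Δ1=0011011110 Δ2=0110011110 Δ3=0100111111 Δ4=0110111101 Δ5=0110111100 Δ6=0100111100 | 6Δ
t=5: Δ0=0100111100 Δ1=0100101100 | 1Δ
t=6: Δ0=0100101100 Δ1=0100111100 Δ2=0001111100 Δ3=0011011101 Δ4=0011011111 Δ5=0011011110 | 5Δ
t=7: Δ0=0011011110 Δ1=0011001110 | 1Δ
t=8: Δ0=0011001110 Δ1=0011011110 Δ2=0110011110 Δ3=0100111111 Δ4=0110111101 Δ5=0110111100 Δ6=0100111100 | 6Δ
t=9: Δ0=0100111100 Δ1=0100101100 | 1Δ
t=10: Δ0=0100101100 Δ1=0100111100 Δ2=0001111100 Δ3=0011011101 Δ4=0011011111 Δ5=0011011110 | 5Δ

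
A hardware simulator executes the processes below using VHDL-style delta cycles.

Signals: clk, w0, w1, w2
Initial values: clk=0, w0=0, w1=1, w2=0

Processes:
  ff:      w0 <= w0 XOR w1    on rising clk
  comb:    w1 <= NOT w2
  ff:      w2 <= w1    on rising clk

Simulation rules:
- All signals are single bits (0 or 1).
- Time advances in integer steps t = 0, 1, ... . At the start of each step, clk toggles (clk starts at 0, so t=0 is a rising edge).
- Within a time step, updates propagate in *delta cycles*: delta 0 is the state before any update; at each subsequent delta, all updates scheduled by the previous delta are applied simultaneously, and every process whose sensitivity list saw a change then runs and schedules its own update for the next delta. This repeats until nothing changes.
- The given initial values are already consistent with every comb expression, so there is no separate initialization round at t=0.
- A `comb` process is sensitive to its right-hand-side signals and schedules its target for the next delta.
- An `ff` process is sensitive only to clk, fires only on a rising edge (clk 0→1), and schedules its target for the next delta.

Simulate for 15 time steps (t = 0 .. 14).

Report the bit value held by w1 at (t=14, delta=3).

t0.Δ0 w0=0 w2=0 clk=0 w1=1
t0.Δ1 w0=0 w2=0 clk=1 w1=1
t0.Δ2 w0=1 w2=1 clk=1 w1=1
t0.Δ3 w0=1 w2=1 clk=1 w1=0
t1.Δ0 w0=1 w2=1 clk=1 w1=0
t1.Δ1 w0=1 w2=1 clk=0 w1=0
t2.Δ0 w0=1 w2=1 clk=0 w1=0
t2.Δ1 w0=1 w2=1 clk=1 w1=0
t2.Δ2 w0=1 w2=0 clk=1 w1=0
t2.Δ3 w0=1 w2=0 clk=1 w1=1
t3.Δ0 w0=1 w2=0 clk=1 w1=1
t3.Δ1 w0=1 w2=0 clk=0 w1=1
t4.Δ0 w0=1 w2=0 clk=0 w1=1
t4.Δ1 w0=1 w2=0 clk=1 w1=1
t4.Δ2 w0=0 w2=1 clk=1 w1=1
t4.Δ3 w0=0 w2=1 clk=1 w1=0
t5.Δ0 w0=0 w2=1 clk=1 w1=0
t5.Δ1 w0=0 w2=1 clk=0 w1=0
t6.Δ0 w0=0 w2=1 clk=0 w1=0
t6.Δ1 w0=0 w2=1 clk=1 w1=0
t6.Δ2 w0=0 w2=0 clk=1 w1=0
t6.Δ3 w0=0 w2=0 clk=1 w1=1
t7.Δ0 w0=0 w2=0 clk=1 w1=1
t7.Δ1 w0=0 w2=0 clk=0 w1=1
t8.Δ0 w0=0 w2=0 clk=0 w1=1
t8.Δ1 w0=0 w2=0 clk=1 w1=1
t8.Δ2 w0=1 w2=1 clk=1 w1=1
t8.Δ3 w0=1 w2=1 clk=1 w1=0
t9.Δ0 w0=1 w2=1 clk=1 w1=0
t9.Δ1 w0=1 w2=1 clk=0 w1=0
t10.Δ0 w0=1 w2=1 clk=0 w1=0
t10.Δ1 w0=1 w2=1 clk=1 w1=0
t10.Δ2 w0=1 w2=0 clk=1 w1=0
t10.Δ3 w0=1 w2=0 clk=1 w1=1
t11.Δ0 w0=1 w2=0 clk=1 w1=1
t11.Δ1 w0=1 w2=0 clk=0 w1=1
t12.Δ0 w0=1 w2=0 clk=0 w1=1
t12.Δ1 w0=1 w2=0 clk=1 w1=1
t12.Δ2 w0=0 w2=1 clk=1 w1=1
t12.Δ3 w0=0 w2=1 clk=1 w1=0
t13.Δ0 w0=0 w2=1 clk=1 w1=0
t13.Δ1 w0=0 w2=1 clk=0 w1=0
t14.Δ0 w0=0 w2=1 clk=0 w1=0
t14.Δ1 w0=0 w2=1 clk=1 w1=0
t14.Δ2 w0=0 w2=0 clk=1 w1=0
t14.Δ3 w0=0 w2=0 clk=1 w1=1

1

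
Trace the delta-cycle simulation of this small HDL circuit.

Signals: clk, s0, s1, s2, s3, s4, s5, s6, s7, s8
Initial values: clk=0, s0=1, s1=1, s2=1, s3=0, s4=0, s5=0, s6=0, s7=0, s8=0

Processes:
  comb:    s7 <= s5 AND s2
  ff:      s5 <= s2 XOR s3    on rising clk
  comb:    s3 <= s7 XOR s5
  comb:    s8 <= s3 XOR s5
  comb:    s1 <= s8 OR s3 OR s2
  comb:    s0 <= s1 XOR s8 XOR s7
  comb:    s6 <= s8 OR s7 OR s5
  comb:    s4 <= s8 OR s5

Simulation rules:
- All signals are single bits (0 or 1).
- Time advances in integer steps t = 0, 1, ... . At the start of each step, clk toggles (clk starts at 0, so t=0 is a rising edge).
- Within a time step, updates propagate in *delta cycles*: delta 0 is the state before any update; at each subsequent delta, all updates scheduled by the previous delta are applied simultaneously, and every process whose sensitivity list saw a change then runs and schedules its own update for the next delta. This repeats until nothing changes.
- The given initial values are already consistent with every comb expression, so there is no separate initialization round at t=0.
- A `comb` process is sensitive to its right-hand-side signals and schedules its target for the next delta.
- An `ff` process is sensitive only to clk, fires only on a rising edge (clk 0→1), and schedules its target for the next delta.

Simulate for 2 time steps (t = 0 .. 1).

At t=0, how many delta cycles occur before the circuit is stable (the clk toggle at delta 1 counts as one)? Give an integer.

6

t0.Δ0 s3=0 s7=0 s1=1 s8=0 s6=0 s4=0 s2=1 s5=0 s0=1 clk=0
t0.Δ1 s3=0 s7=0 s1=1 s8=0 s6=0 s4=0 s2=1 s5=0 s0=1 clk=1
t0.Δ2 s3=0 s7=0 s1=1 s8=0 s6=0 s4=0 s2=1 s5=1 s0=1 clk=1
t0.Δ3 s3=1 s7=1 s1=1 s8=1 s6=1 s4=1 s2=1 s5=1 s0=1 clk=1
t0.Δ4 s3=0 s7=1 s1=1 s8=0 s6=1 s4=1 s2=1 s5=1 s0=1 clk=1
t0.Δ5 s3=0 s7=1 s1=1 s8=1 s6=1 s4=1 s2=1 s5=1 s0=0 clk=1
t0.Δ6 s3=0 s7=1 s1=1 s8=1 s6=1 s4=1 s2=1 s5=1 s0=1 clk=1
t1.Δ0 s3=0 s7=1 s1=1 s8=1 s6=1 s4=1 s2=1 s5=1 s0=1 clk=1
t1.Δ1 s3=0 s7=1 s1=1 s8=1 s6=1 s4=1 s2=1 s5=1 s0=1 clk=0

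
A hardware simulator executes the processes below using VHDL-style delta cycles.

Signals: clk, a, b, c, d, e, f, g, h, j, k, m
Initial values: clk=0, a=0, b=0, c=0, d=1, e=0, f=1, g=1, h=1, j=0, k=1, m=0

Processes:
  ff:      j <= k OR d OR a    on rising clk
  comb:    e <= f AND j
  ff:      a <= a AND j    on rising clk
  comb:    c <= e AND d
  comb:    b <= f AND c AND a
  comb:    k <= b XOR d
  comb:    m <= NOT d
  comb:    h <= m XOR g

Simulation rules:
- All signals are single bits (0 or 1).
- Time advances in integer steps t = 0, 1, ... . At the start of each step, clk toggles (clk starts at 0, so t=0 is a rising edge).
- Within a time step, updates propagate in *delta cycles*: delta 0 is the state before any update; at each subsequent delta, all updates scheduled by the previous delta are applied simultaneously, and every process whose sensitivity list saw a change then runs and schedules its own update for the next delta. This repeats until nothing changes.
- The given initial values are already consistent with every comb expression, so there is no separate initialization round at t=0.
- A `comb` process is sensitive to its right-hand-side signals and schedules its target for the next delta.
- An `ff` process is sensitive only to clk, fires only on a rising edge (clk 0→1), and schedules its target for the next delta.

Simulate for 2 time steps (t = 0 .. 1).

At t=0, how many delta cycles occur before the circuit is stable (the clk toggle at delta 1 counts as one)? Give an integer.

4

t=0 Δ0: m=0 j=0 k=1 f=1 c=0 a=0 g=1 clk=0 d=1 b=0 h=1 e=0
  Δ1: clk:0→1
  Δ2: j:0→1
  Δ3: e:0→1
  Δ4: c:0→1
  (4Δ to stable)
t=1 Δ0: m=0 j=1 k=1 f=1 c=1 a=0 g=1 clk=1 d=1 b=0 h=1 e=1
  Δ1: clk:1→0
  (1Δ to stable)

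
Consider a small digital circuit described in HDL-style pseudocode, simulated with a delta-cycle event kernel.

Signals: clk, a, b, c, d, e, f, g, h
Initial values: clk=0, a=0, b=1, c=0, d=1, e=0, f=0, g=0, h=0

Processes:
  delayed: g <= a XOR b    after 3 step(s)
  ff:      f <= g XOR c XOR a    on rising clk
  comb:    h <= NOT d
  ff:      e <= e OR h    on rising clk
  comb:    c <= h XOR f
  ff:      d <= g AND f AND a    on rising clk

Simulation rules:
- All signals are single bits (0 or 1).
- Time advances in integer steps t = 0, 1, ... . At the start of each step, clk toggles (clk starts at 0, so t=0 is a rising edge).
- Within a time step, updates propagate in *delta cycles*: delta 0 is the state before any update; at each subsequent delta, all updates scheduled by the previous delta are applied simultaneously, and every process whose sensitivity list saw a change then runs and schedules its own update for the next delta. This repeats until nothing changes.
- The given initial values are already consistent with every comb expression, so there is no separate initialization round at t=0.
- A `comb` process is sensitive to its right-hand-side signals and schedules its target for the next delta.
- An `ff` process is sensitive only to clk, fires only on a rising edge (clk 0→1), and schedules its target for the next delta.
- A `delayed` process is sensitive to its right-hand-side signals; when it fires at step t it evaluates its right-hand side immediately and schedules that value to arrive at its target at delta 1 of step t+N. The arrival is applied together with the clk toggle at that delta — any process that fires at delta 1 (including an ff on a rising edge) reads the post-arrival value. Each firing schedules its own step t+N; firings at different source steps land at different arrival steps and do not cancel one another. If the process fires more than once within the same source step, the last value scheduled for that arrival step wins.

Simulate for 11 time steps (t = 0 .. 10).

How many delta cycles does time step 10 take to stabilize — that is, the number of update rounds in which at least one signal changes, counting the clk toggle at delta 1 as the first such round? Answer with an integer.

3

t0.Δ0 e=0 clk=0 h=0 c=0 a=0 b=1 f=0 d=1 g=0
t0.Δ1 e=0 clk=1 h=0 c=0 a=0 b=1 f=0 d=1 g=0
t0.Δ2 e=0 clk=1 h=0 c=0 a=0 b=1 f=0 d=0 g=0
t0.Δ3 e=0 clk=1 h=1 c=0 a=0 b=1 f=0 d=0 g=0
t0.Δ4 e=0 clk=1 h=1 c=1 a=0 b=1 f=0 d=0 g=0
t1.Δ0 e=0 clk=1 h=1 c=1 a=0 b=1 f=0 d=0 g=0
t1.Δ1 e=0 clk=0 h=1 c=1 a=0 b=1 f=0 d=0 g=0
t2.Δ0 e=0 clk=0 h=1 c=1 a=0 b=1 f=0 d=0 g=0
t2.Δ1 e=0 clk=1 h=1 c=1 a=0 b=1 f=0 d=0 g=0
t2.Δ2 e=1 clk=1 h=1 c=1 a=0 b=1 f=1 d=0 g=0
t2.Δ3 e=1 clk=1 h=1 c=0 a=0 b=1 f=1 d=0 g=0
t3.Δ0 e=1 clk=1 h=1 c=0 a=0 b=1 f=1 d=0 g=0
t3.Δ1 e=1 clk=0 h=1 c=0 a=0 b=1 f=1 d=0 g=0
t4.Δ0 e=1 clk=0 h=1 c=0 a=0 b=1 f=1 d=0 g=0
t4.Δ1 e=1 clk=1 h=1 c=0 a=0 b=1 f=1 d=0 g=0
t4.Δ2 e=1 clk=1 h=1 c=0 a=0 b=1 f=0 d=0 g=0
t4.Δ3 e=1 clk=1 h=1 c=1 a=0 b=1 f=0 d=0 g=0
t5.Δ0 e=1 clk=1 h=1 c=1 a=0 b=1 f=0 d=0 g=0
t5.Δ1 e=1 clk=0 h=1 c=1 a=0 b=1 f=0 d=0 g=0
t6.Δ0 e=1 clk=0 h=1 c=1 a=0 b=1 f=0 d=0 g=0
t6.Δ1 e=1 clk=1 h=1 c=1 a=0 b=1 f=0 d=0 g=0
t6.Δ2 e=1 clk=1 h=1 c=1 a=0 b=1 f=1 d=0 g=0
t6.Δ3 e=1 clk=1 h=1 c=0 a=0 b=1 f=1 d=0 g=0
t7.Δ0 e=1 clk=1 h=1 c=0 a=0 b=1 f=1 d=0 g=0
t7.Δ1 e=1 clk=0 h=1 c=0 a=0 b=1 f=1 d=0 g=0
t8.Δ0 e=1 clk=0 h=1 c=0 a=0 b=1 f=1 d=0 g=0
t8.Δ1 e=1 clk=1 h=1 c=0 a=0 b=1 f=1 d=0 g=0
t8.Δ2 e=1 clk=1 h=1 c=0 a=0 b=1 f=0 d=0 g=0
t8.Δ3 e=1 clk=1 h=1 c=1 a=0 b=1 f=0 d=0 g=0
t9.Δ0 e=1 clk=1 h=1 c=1 a=0 b=1 f=0 d=0 g=0
t9.Δ1 e=1 clk=0 h=1 c=1 a=0 b=1 f=0 d=0 g=0
t10.Δ0 e=1 clk=0 h=1 c=1 a=0 b=1 f=0 d=0 g=0
t10.Δ1 e=1 clk=1 h=1 c=1 a=0 b=1 f=0 d=0 g=0
t10.Δ2 e=1 clk=1 h=1 c=1 a=0 b=1 f=1 d=0 g=0
t10.Δ3 e=1 clk=1 h=1 c=0 a=0 b=1 f=1 d=0 g=0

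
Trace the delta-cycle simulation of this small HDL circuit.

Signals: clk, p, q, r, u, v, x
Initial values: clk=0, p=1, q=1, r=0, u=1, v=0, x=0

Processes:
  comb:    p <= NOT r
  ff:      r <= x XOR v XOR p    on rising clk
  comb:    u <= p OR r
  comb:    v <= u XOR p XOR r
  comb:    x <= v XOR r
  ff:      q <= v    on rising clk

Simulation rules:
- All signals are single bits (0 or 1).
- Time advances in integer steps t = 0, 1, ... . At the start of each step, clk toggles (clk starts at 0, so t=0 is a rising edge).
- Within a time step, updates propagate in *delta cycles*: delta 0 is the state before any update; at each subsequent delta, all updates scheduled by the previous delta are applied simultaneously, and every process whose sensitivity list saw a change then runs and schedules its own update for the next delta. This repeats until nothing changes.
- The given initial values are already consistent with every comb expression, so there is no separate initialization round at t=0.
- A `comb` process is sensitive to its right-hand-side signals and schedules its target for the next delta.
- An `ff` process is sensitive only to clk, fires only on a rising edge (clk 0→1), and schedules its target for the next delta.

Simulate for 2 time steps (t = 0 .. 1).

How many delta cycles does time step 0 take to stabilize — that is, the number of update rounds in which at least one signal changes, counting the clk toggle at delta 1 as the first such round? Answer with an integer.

5

t=0 Δ0: v=0 p=1 x=0 u=1 q=1 clk=0 r=0
  Δ1: clk:0→1
  Δ2: q:1→0, r:0→1
  Δ3: v:0→1, p:1→0, x:0→1
  Δ4: v:1→0, x:1→0
  Δ5: x:0→1
  (5Δ to stable)
t=1 Δ0: v=0 p=0 x=1 u=1 q=0 clk=1 r=1
  Δ1: clk:1→0
  (1Δ to stable)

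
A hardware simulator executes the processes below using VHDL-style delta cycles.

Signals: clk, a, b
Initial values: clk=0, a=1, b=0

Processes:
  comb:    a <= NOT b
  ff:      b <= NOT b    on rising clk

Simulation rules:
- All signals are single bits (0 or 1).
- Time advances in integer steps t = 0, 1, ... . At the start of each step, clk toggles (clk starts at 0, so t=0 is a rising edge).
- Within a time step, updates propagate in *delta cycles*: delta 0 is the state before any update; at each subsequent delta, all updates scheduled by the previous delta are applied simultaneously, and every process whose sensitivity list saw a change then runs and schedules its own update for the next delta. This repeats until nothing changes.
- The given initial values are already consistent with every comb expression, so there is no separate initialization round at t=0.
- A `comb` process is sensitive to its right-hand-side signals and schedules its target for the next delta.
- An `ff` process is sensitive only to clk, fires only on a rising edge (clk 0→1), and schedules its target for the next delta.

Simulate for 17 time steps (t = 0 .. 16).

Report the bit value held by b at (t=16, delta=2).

1

t=0 Δ0: clk=0 a=1 b=0
  Δ1: clk:0→1
  Δ2: b:0→1
  Δ3: a:1→0
  (3Δ to stable)
t=1 Δ0: clk=1 a=0 b=1
  Δ1: clk:1→0
  (1Δ to stable)
t=2 Δ0: clk=0 a=0 b=1
  Δ1: clk:0→1
  Δ2: b:1→0
  Δ3: a:0→1
  (3Δ to stable)
t=3 Δ0: clk=1 a=1 b=0
  Δ1: clk:1→0
  (1Δ to stable)
t=4 Δ0: clk=0 a=1 b=0
  Δ1: clk:0→1
  Δ2: b:0→1
  Δ3: a:1→0
  (3Δ to stable)
t=5 Δ0: clk=1 a=0 b=1
  Δ1: clk:1→0
  (1Δ to stable)
t=6 Δ0: clk=0 a=0 b=1
  Δ1: clk:0→1
  Δ2: b:1→0
  Δ3: a:0→1
  (3Δ to stable)
t=7 Δ0: clk=1 a=1 b=0
  Δ1: clk:1→0
  (1Δ to stable)
t=8 Δ0: clk=0 a=1 b=0
  Δ1: clk:0→1
  Δ2: b:0→1
  Δ3: a:1→0
  (3Δ to stable)
t=9 Δ0: clk=1 a=0 b=1
  Δ1: clk:1→0
  (1Δ to stable)
t=10 Δ0: clk=0 a=0 b=1
  Δ1: clk:0→1
  Δ2: b:1→0
  Δ3: a:0→1
  (3Δ to stable)
t=11 Δ0: clk=1 a=1 b=0
  Δ1: clk:1→0
  (1Δ to stable)
t=12 Δ0: clk=0 a=1 b=0
  Δ1: clk:0→1
  Δ2: b:0→1
  Δ3: a:1→0
  (3Δ to stable)
t=13 Δ0: clk=1 a=0 b=1
  Δ1: clk:1→0
  (1Δ to stable)
t=14 Δ0: clk=0 a=0 b=1
  Δ1: clk:0→1
  Δ2: b:1→0
  Δ3: a:0→1
  (3Δ to stable)
t=15 Δ0: clk=1 a=1 b=0
  Δ1: clk:1→0
  (1Δ to stable)
t=16 Δ0: clk=0 a=1 b=0
  Δ1: clk:0→1
  Δ2: b:0→1
  Δ3: a:1→0
  (3Δ to stable)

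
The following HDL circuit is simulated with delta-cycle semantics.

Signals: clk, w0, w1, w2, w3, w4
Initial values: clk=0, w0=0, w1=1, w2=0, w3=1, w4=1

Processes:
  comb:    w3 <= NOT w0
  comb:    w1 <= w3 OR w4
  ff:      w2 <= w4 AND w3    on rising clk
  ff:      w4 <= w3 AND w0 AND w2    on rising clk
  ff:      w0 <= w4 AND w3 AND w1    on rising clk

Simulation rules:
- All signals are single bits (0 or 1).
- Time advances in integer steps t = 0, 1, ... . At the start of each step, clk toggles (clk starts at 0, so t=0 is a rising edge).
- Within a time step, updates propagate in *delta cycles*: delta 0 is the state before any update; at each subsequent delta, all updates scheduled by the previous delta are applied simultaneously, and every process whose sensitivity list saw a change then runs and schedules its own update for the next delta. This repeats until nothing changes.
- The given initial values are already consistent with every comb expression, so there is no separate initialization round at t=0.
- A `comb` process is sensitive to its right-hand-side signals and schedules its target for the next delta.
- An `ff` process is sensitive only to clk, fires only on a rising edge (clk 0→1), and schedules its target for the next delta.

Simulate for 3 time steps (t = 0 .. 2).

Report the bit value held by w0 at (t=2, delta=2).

0

[bits: w1,w4,clk,w3,w2,w0]
t=0: Δ0=110100 Δ1=111100 Δ2=101111 Δ3=101011 Δ4=001011 | 4Δ
t=1: Δ0=001011 Δ1=000011 | 1Δ
t=2: Δ0=000011 Δ1=001011 Δ2=001000 Δ3=001100 Δ4=101100 | 4Δ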